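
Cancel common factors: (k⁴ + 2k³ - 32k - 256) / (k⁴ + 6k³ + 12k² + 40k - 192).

(k² - 16)/(k² + 4k - 12)

By polynomial division,
  k⁴ + 2k³ - 32k - 256 = (k⁴ + 6k³ + 12k² + 40k - 192) + (-4k³ - 12k² - 72k - 64)
  k⁴ + 6k³ + 12k² + 40k - 192 = (-(1/4)k - 3/4)(-4k³ - 12k² - 72k - 64) + (-15k² - 30k - 240)
  -4k³ - 12k² - 72k - 64 = ((4/15)k + 4/15)(-15k² - 30k - 240) + (0)
Last nonzero remainder: -15k² - 30k - 240. Dividing through by -15 gives the monic gcd k² + 2k + 16.
Cancel k² + 2k + 16 from numerator and denominator to get the reduced form.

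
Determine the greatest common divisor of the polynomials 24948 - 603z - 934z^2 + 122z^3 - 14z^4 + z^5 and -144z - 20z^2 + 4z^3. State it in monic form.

-36 - 5z + z^2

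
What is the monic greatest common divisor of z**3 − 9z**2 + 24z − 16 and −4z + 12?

1

Euclidean algorithm in ℚ[z]:
  z**3 − 9z**2 + 24z − 16 = (−(1/4)z**2 + (3/2)z − 3/2)(−4z + 12) + (2)
  −4z + 12 = (−2z + 6)(2) + (0)
The last nonzero remainder is the constant 2, so the polynomials are coprime and gcd = 1.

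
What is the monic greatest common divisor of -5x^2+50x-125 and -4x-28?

Euclidean algorithm in ℚ[x]:
  -5x^2+50x-125 = ((5/4)x-85/4)(-4x-28) + (-720)
  -4x-28 = ((1/180)x+7/180)(-720) + (0)
The last nonzero remainder is the constant -720, so the polynomials are coprime and gcd = 1.

1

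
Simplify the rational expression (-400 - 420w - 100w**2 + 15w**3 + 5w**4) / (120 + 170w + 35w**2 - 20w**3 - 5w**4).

Euclidean algorithm in ℚ[w]:
  5w**4 + 15w**3 - 100w**2 - 420w - 400 = (-1)(-5w**4 - 20w**3 + 35w**2 + 170w + 120) + (-5w**3 - 65w**2 - 250w - 280)
  -5w**4 - 20w**3 + 35w**2 + 170w + 120 = (w - 9)(-5w**3 - 65w**2 - 250w - 280) + (-300w**2 - 1800w - 2400)
  -5w**3 - 65w**2 - 250w - 280 = ((1/60)w + 7/60)(-300w**2 - 1800w - 2400) + (0)
Last nonzero remainder: -300w**2 - 1800w - 2400. Dividing through by -300 gives the monic gcd w**2 + 6w + 8.
Cancel w**2 + 6w + 8 from numerator and denominator to get the reduced form.

(10 + 3w - w**2)/(-3 - 2w + w**2)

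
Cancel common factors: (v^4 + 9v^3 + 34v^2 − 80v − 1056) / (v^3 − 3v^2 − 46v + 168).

(v^3 + 13v^2 + 86v + 264)/(v^2 + v − 42)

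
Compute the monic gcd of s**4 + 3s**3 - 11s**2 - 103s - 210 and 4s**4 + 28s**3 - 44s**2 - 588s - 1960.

s**3 - 11s - 70

Repeated division with remainder:
  s**4 + 3s**3 - 11s**2 - 103s - 210 = (1/4)(4s**4 + 28s**3 - 44s**2 - 588s - 1960) + (-4s**3 + 44s + 280)
  4s**4 + 28s**3 - 44s**2 - 588s - 1960 = (-s - 7)(-4s**3 + 44s + 280) + (0)
Last nonzero remainder: -4s**3 + 44s + 280. Dividing through by -4 gives the monic gcd s**3 - 11s - 70.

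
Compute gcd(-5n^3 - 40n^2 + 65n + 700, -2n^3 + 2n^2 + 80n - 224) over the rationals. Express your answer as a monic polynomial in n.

n^2 + 3n - 28

Repeated division with remainder:
  -5n^3 - 40n^2 + 65n + 700 = (5/2)(-2n^3 + 2n^2 + 80n - 224) + (-45n^2 - 135n + 1260)
  -2n^3 + 2n^2 + 80n - 224 = ((2/45)n - 8/45)(-45n^2 - 135n + 1260) + (0)
Last nonzero remainder: -45n^2 - 135n + 1260. Dividing through by -45 gives the monic gcd n^2 + 3n - 28.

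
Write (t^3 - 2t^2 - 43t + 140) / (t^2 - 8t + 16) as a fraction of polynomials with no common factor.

Repeated division with remainder:
  t^3 - 2t^2 - 43t + 140 = (t + 6)(t^2 - 8t + 16) + (-11t + 44)
  t^2 - 8t + 16 = (-(1/11)t + 4/11)(-11t + 44) + (0)
Last nonzero remainder: -11t + 44. Dividing through by -11 gives the monic gcd t - 4.
Cancel t - 4 from numerator and denominator to get the reduced form.

(t^2 + 2t - 35)/(t - 4)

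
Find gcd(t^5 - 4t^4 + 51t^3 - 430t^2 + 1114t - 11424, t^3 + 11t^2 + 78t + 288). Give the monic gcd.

t^2 + 5t + 48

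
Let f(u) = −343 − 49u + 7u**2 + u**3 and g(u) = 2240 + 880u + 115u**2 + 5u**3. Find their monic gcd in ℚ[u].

7 + u

Apply the Euclidean algorithm:
  u**3 + 7u**2 − 49u − 343 = (1/5)(5u**3 + 115u**2 + 880u + 2240) + (−16u**2 − 225u − 791)
  5u**3 + 115u**2 + 880u + 2240 = (−(5/16)u − 715/256)(−16u**2 − 225u − 791) + ((1125/256)u + 7875/256)
  −16u**2 − 225u − 791 = (−(4096/1125)u − 28928/1125)((1125/256)u + 7875/256) + (0)
Last nonzero remainder: (1125/256)u + 7875/256. Dividing through by 1125/256 gives the monic gcd u + 7.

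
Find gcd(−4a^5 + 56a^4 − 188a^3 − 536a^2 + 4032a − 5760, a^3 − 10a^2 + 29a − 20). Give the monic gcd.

a^2 − 9a + 20

Repeated division with remainder:
  −4a^5 + 56a^4 − 188a^3 − 536a^2 + 4032a − 5760 = (−4a^2 + 16a + 88)(a^3 − 10a^2 + 29a − 20) + (−200a^2 + 1800a − 4000)
  a^3 − 10a^2 + 29a − 20 = (−(1/200)a + 1/200)(−200a^2 + 1800a − 4000) + (0)
Last nonzero remainder: −200a^2 + 1800a − 4000. Dividing through by −200 gives the monic gcd a^2 − 9a + 20.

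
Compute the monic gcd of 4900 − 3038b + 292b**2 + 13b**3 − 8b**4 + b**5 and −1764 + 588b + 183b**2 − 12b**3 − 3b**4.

98 − 49b − 2b**2 + b**3

Repeated division with remainder:
  b**5 − 8b**4 + 13b**3 + 292b**2 − 3038b + 4900 = (−(1/3)b + 4)(−3b**4 − 12b**3 + 183b**2 + 588b − 1764) + (122b**3 − 244b**2 − 5978b + 11956)
  −3b**4 − 12b**3 + 183b**2 + 588b − 1764 = (−(3/122)b − 9/61)(122b**3 − 244b**2 − 5978b + 11956) + (0)
Last nonzero remainder: 122b**3 − 244b**2 − 5978b + 11956. Dividing through by 122 gives the monic gcd b**3 − 2b**2 − 49b + 98.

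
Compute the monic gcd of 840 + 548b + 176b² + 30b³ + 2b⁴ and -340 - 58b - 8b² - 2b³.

5 + b

Euclidean algorithm in ℚ[b]:
  2b⁴ + 30b³ + 176b² + 548b + 840 = (-b - 11)(-2b³ - 8b² - 58b - 340) + (30b² - 430b - 2900)
  -2b³ - 8b² - 58b - 340 = (-(1/15)b - 11/9)(30b² - 430b - 2900) + (-(6992/9)b - 34960/9)
  30b² - 430b - 2900 = (-(135/3496)b + 1305/1748)(-(6992/9)b - 34960/9) + (0)
Last nonzero remainder: -(6992/9)b - 34960/9. Dividing through by -6992/9 gives the monic gcd b + 5.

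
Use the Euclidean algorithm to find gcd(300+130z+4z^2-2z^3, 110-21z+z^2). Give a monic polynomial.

By polynomial division,
  -2z^3+4z^2+130z+300 = (-2z-38)(z^2-21z+110) + (-448z+4480)
  z^2-21z+110 = (-(1/448)z+11/448)(-448z+4480) + (0)
Last nonzero remainder: -448z+4480. Dividing through by -448 gives the monic gcd z-10.

-10+z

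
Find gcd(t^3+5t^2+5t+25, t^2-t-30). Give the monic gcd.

Apply the Euclidean algorithm:
  t^3+5t^2+5t+25 = (t+6)(t^2-t-30) + (41t+205)
  t^2-t-30 = ((1/41)t-6/41)(41t+205) + (0)
Last nonzero remainder: 41t+205. Dividing through by 41 gives the monic gcd t+5.

t+5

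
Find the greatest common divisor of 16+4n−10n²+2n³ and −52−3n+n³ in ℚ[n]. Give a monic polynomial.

By polynomial division,
  2n³−10n²+4n+16 = (2)(n³−3n−52) + (−10n²+10n+120)
  n³−3n−52 = (−(1/10)n−1/10)(−10n²+10n+120) + (10n−40)
  −10n²+10n+120 = (−n−3)(10n−40) + (0)
Last nonzero remainder: 10n−40. Dividing through by 10 gives the monic gcd n−4.

−4+n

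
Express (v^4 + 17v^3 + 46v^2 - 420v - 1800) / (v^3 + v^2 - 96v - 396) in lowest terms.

By polynomial division,
  v^4 + 17v^3 + 46v^2 - 420v - 1800 = (v + 16)(v^3 + v^2 - 96v - 396) + (126v^2 + 1512v + 4536)
  v^3 + v^2 - 96v - 396 = ((1/126)v - 11/126)(126v^2 + 1512v + 4536) + (0)
Last nonzero remainder: 126v^2 + 1512v + 4536. Dividing through by 126 gives the monic gcd v^2 + 12v + 36.
Cancel v^2 + 12v + 36 from numerator and denominator to get the reduced form.

(v^2 + 5v - 50)/(v - 11)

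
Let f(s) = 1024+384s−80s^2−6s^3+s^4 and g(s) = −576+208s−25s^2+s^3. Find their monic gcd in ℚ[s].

64−16s+s^2

By polynomial division,
  s^4−6s^3−80s^2+384s+1024 = (s+19)(s^3−25s^2+208s−576) + (187s^2−2992s+11968)
  s^3−25s^2+208s−576 = ((1/187)s−9/187)(187s^2−2992s+11968) + (0)
Last nonzero remainder: 187s^2−2992s+11968. Dividing through by 187 gives the monic gcd s^2−16s+64.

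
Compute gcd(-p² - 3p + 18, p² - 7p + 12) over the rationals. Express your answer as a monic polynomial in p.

p - 3

By polynomial division,
  -p² - 3p + 18 = (-1)(p² - 7p + 12) + (-10p + 30)
  p² - 7p + 12 = (-(1/10)p + 2/5)(-10p + 30) + (0)
Last nonzero remainder: -10p + 30. Dividing through by -10 gives the monic gcd p - 3.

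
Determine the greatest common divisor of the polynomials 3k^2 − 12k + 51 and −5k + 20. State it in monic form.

1

Euclidean algorithm in ℚ[k]:
  3k^2 − 12k + 51 = (−(3/5)k)(−5k + 20) + (51)
  −5k + 20 = (−(5/51)k + 20/51)(51) + (0)
The last nonzero remainder is the constant 51, so the polynomials are coprime and gcd = 1.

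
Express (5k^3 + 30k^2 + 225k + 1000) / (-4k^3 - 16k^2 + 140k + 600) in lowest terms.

(-5k^2 - 5k - 200)/(4k^2 - 4k - 120)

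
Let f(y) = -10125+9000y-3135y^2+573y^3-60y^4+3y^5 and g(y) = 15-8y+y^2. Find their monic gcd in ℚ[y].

15-8y+y^2

Euclidean algorithm in ℚ[y]:
  3y^5-60y^4+573y^3-3135y^2+9000y-10125 = (3y^3-36y^2+240y-675)(y^2-8y+15) + (0)
The last nonzero remainder y^2-8y+15 is already monic.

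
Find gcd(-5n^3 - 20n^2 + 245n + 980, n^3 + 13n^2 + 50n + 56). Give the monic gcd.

Repeated division with remainder:
  -5n^3 - 20n^2 + 245n + 980 = (-5)(n^3 + 13n^2 + 50n + 56) + (45n^2 + 495n + 1260)
  n^3 + 13n^2 + 50n + 56 = ((1/45)n + 2/45)(45n^2 + 495n + 1260) + (0)
Last nonzero remainder: 45n^2 + 495n + 1260. Dividing through by 45 gives the monic gcd n^2 + 11n + 28.

n^2 + 11n + 28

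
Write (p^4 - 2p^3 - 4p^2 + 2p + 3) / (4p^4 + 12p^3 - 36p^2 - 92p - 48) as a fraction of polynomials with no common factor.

(p - 1)/(4p + 16)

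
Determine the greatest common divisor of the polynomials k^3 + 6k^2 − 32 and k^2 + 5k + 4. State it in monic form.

Repeated division with remainder:
  k^3 + 6k^2 − 32 = (k + 1)(k^2 + 5k + 4) + (−9k − 36)
  k^2 + 5k + 4 = (−(1/9)k − 1/9)(−9k − 36) + (0)
Last nonzero remainder: −9k − 36. Dividing through by −9 gives the monic gcd k + 4.

k + 4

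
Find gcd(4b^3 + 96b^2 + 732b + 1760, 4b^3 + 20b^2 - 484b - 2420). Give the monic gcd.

By polynomial division,
  4b^3 + 96b^2 + 732b + 1760 = (4b^3 + 20b^2 - 484b - 2420) + (76b^2 + 1216b + 4180)
  4b^3 + 20b^2 - 484b - 2420 = ((1/19)b - 11/19)(76b^2 + 1216b + 4180) + (0)
Last nonzero remainder: 76b^2 + 1216b + 4180. Dividing through by 76 gives the monic gcd b^2 + 16b + 55.

b^2 + 16b + 55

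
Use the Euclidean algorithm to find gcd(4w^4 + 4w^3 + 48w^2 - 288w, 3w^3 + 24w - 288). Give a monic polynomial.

w^2 + 4w + 24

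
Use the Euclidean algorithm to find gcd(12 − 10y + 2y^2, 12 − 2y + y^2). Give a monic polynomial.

1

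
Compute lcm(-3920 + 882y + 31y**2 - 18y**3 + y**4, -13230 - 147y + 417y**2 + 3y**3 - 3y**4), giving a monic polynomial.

-35280 + 4018y + 1161y**2 - 131y**3 - 9y**4 + y**5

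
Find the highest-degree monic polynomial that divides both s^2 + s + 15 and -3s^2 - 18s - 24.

Euclidean algorithm in ℚ[s]:
  s^2 + s + 15 = (-1/3)(-3s^2 - 18s - 24) + (-5s + 7)
  -3s^2 - 18s - 24 = ((3/5)s + 111/25)(-5s + 7) + (-1377/25)
  -5s + 7 = ((125/1377)s - 175/1377)(-1377/25) + (0)
The last nonzero remainder is the constant -1377/25, so the polynomials are coprime and gcd = 1.

1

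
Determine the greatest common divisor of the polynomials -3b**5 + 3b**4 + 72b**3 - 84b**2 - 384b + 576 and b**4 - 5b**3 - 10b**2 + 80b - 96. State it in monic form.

b**3 - 2b**2 - 16b + 32

Apply the Euclidean algorithm:
  -3b**5 + 3b**4 + 72b**3 - 84b**2 - 384b + 576 = (-3b - 12)(b**4 - 5b**3 - 10b**2 + 80b - 96) + (-18b**3 + 36b**2 + 288b - 576)
  b**4 - 5b**3 - 10b**2 + 80b - 96 = (-(1/18)b + 1/6)(-18b**3 + 36b**2 + 288b - 576) + (0)
Last nonzero remainder: -18b**3 + 36b**2 + 288b - 576. Dividing through by -18 gives the monic gcd b**3 - 2b**2 - 16b + 32.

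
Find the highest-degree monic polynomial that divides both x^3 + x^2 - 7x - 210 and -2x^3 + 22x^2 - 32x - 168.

Repeated division with remainder:
  x^3 + x^2 - 7x - 210 = (-1/2)(-2x^3 + 22x^2 - 32x - 168) + (12x^2 - 23x - 294)
  -2x^3 + 22x^2 - 32x - 168 = (-(1/6)x + 109/72)(12x^2 - 23x - 294) + (-(3325/72)x + 3325/12)
  12x^2 - 23x - 294 = (-(864/3325)x - 504/475)(-(3325/72)x + 3325/12) + (0)
Last nonzero remainder: -(3325/72)x + 3325/12. Dividing through by -3325/72 gives the monic gcd x - 6.

x - 6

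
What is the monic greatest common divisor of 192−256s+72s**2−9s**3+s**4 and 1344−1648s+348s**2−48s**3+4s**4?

−48+52s−5s**2+s**3

Euclidean algorithm in ℚ[s]:
  s**4−9s**3+72s**2−256s+192 = (1/4)(4s**4−48s**3+348s**2−1648s+1344) + (3s**3−15s**2+156s−144)
  4s**4−48s**3+348s**2−1648s+1344 = ((4/3)s−28/3)(3s**3−15s**2+156s−144) + (0)
Last nonzero remainder: 3s**3−15s**2+156s−144. Dividing through by 3 gives the monic gcd s**3−5s**2+52s−48.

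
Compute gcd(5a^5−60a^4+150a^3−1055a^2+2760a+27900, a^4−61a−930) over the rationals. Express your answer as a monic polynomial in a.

a^3−5a^2+25a−186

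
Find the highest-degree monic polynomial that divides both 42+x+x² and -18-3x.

1

Repeated division with remainder:
  x²+x+42 = (-(1/3)x+5/3)(-3x-18) + (72)
  -3x-18 = (-(1/24)x-1/4)(72) + (0)
The last nonzero remainder is the constant 72, so the polynomials are coprime and gcd = 1.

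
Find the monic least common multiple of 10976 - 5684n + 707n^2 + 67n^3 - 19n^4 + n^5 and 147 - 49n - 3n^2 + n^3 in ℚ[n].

-32928 + 28028n - 7805n^2 + 506n^3 + 124n^4 - 22n^5 + n^6

Repeated division with remainder:
  n^5 - 19n^4 + 67n^3 + 707n^2 - 5684n + 10976 = (n^2 - 16n + 68)(n^3 - 3n^2 - 49n + 147) + (-20n^2 + 980)
  n^3 - 3n^2 - 49n + 147 = (-(1/20)n + 3/20)(-20n^2 + 980) + (0)
Last nonzero remainder: -20n^2 + 980. Dividing through by -20 gives the monic gcd n^2 - 49.
Then lcm(f, g) = f·g / gcd(f, g); expanding and making the result monic gives the answer.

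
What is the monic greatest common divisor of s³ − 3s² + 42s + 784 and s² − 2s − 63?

Apply the Euclidean algorithm:
  s³ − 3s² + 42s + 784 = (s − 1)(s² − 2s − 63) + (103s + 721)
  s² − 2s − 63 = ((1/103)s − 9/103)(103s + 721) + (0)
Last nonzero remainder: 103s + 721. Dividing through by 103 gives the monic gcd s + 7.

s + 7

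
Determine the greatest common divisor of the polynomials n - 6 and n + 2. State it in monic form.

1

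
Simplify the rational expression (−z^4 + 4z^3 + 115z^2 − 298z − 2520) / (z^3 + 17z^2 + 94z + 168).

Apply the Euclidean algorithm:
  −z^4 + 4z^3 + 115z^2 − 298z − 2520 = (−z + 21)(z^3 + 17z^2 + 94z + 168) + (−148z^2 − 2104z − 6048)
  z^3 + 17z^2 + 94z + 168 = (−(1/148)z − 103/5476)(−148z^2 − 2104z − 6048) + ((18564/1369)z + 74256/1369)
  −148z^2 − 2104z − 6048 = (−(50653/4641)z − 24642/221)((18564/1369)z + 74256/1369) + (0)
Last nonzero remainder: (18564/1369)z + 74256/1369. Dividing through by 18564/1369 gives the monic gcd z + 4.
Cancel z + 4 from numerator and denominator to get the reduced form.

(−z^3 + 8z^2 + 83z − 630)/(z^2 + 13z + 42)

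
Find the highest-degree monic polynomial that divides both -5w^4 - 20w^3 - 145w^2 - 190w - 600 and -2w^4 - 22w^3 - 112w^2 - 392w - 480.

w^2 + 3w + 20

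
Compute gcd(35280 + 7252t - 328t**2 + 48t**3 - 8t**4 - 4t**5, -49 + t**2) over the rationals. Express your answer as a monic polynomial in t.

-49 + t**2

Repeated division with remainder:
  -4t**5 - 8t**4 + 48t**3 - 328t**2 + 7252t + 35280 = (-4t**3 - 8t**2 - 148t - 720)(t**2 - 49) + (0)
The last nonzero remainder t**2 - 49 is already monic.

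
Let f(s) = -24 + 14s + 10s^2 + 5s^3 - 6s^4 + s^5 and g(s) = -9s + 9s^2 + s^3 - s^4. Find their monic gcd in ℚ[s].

Euclidean algorithm in ℚ[s]:
  s^5 - 6s^4 + 5s^3 + 10s^2 + 14s - 24 = (-s + 5)(-s^4 + s^3 + 9s^2 - 9s) + (9s^3 - 44s^2 + 59s - 24)
  -s^4 + s^3 + 9s^2 - 9s = (-(1/9)s - 35/81)(9s^3 - 44s^2 + 59s - 24) + (-(280/81)s^2 + (1120/81)s - 280/27)
  9s^3 - 44s^2 + 59s - 24 = (-(729/280)s + 81/35)(-(280/81)s^2 + (1120/81)s - 280/27) + (0)
Last nonzero remainder: -(280/81)s^2 + (1120/81)s - 280/27. Dividing through by -280/81 gives the monic gcd s^2 - 4s + 3.

3 - 4s + s^2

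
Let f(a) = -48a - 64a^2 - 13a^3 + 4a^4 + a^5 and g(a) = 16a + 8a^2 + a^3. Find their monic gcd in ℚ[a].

4a + a^2

Euclidean algorithm in ℚ[a]:
  a^5 + 4a^4 - 13a^3 - 64a^2 - 48a = (a^2 - 4a + 3)(a^3 + 8a^2 + 16a) + (-24a^2 - 96a)
  a^3 + 8a^2 + 16a = (-(1/24)a - 1/6)(-24a^2 - 96a) + (0)
Last nonzero remainder: -24a^2 - 96a. Dividing through by -24 gives the monic gcd a^2 + 4a.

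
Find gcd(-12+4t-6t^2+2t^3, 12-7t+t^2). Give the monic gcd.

-3+t

By polynomial division,
  2t^3-6t^2+4t-12 = (2t+8)(t^2-7t+12) + (36t-108)
  t^2-7t+12 = ((1/36)t-1/9)(36t-108) + (0)
Last nonzero remainder: 36t-108. Dividing through by 36 gives the monic gcd t-3.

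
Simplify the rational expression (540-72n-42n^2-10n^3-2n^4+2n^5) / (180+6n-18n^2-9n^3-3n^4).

Euclidean algorithm in ℚ[n]:
  2n^5-2n^4-10n^3-42n^2-72n+540 = (-(2/3)n+8/3)(-3n^4-9n^3-18n^2+6n+180) + (2n^3+10n^2+32n+60)
  -3n^4-9n^3-18n^2+6n+180 = (-(3/2)n+3)(2n^3+10n^2+32n+60) + (0)
Last nonzero remainder: 2n^3+10n^2+32n+60. Dividing through by 2 gives the monic gcd n^3+5n^2+16n+30.
Cancel n^3+5n^2+16n+30 from numerator and denominator to get the reduced form.

(-18+12n-2n^2)/(-6+3n)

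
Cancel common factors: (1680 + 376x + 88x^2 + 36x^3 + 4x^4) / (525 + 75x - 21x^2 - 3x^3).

Euclidean algorithm in ℚ[x]:
  4x^4 + 36x^3 + 88x^2 + 376x + 1680 = (-(4/3)x - 8/3)(-3x^3 - 21x^2 + 75x + 525) + (132x^2 + 1276x + 3080)
  -3x^3 - 21x^2 + 75x + 525 = (-(1/44)x + 2/33)(132x^2 + 1276x + 3080) + ((203/3)x + 1015/3)
  132x^2 + 1276x + 3080 = ((396/203)x + 264/29)((203/3)x + 1015/3) + (0)
Last nonzero remainder: (203/3)x + 1015/3. Dividing through by 203/3 gives the monic gcd x + 5.
Cancel x + 5 from numerator and denominator to get the reduced form.

(-336 - 8x - 16x^2 - 4x^3)/(-105 + 6x + 3x^2)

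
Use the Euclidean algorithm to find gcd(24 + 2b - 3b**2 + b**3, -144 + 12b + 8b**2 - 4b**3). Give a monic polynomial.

12 - 5b + b**2

By polynomial division,
  b**3 - 3b**2 + 2b + 24 = (-1/4)(-4b**3 + 8b**2 + 12b - 144) + (-b**2 + 5b - 12)
  -4b**3 + 8b**2 + 12b - 144 = (4b + 12)(-b**2 + 5b - 12) + (0)
Last nonzero remainder: -b**2 + 5b - 12. Dividing through by -1 gives the monic gcd b**2 - 5b + 12.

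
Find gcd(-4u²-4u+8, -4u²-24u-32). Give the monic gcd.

u+2

Apply the Euclidean algorithm:
  -4u²-4u+8 = (-4u²-24u-32) + (20u+40)
  -4u²-24u-32 = (-(1/5)u-4/5)(20u+40) + (0)
Last nonzero remainder: 20u+40. Dividing through by 20 gives the monic gcd u+2.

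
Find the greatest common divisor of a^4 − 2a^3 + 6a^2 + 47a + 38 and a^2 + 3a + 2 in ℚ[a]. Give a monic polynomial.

Repeated division with remainder:
  a^4 − 2a^3 + 6a^2 + 47a + 38 = (a^2 − 5a + 19)(a^2 + 3a + 2) + (0)
The last nonzero remainder a^2 + 3a + 2 is already monic.

a^2 + 3a + 2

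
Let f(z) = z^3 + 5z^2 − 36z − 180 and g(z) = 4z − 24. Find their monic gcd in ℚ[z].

By polynomial division,
  z^3 + 5z^2 − 36z − 180 = ((1/4)z^2 + (11/4)z + 15/2)(4z − 24) + (0)
Last nonzero remainder: 4z − 24. Dividing through by 4 gives the monic gcd z − 6.

z − 6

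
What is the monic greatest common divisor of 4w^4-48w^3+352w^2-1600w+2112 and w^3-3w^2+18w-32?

w-2

By polynomial division,
  4w^4-48w^3+352w^2-1600w+2112 = (4w-36)(w^3-3w^2+18w-32) + (172w^2-824w+960)
  w^3-3w^2+18w-32 = ((1/172)w+77/7396)(172w^2-824w+960) + ((38824/1849)w-77648/1849)
  172w^2-824w+960 = ((79507/9706)w-110940/4853)((38824/1849)w-77648/1849) + (0)
Last nonzero remainder: (38824/1849)w-77648/1849. Dividing through by 38824/1849 gives the monic gcd w-2.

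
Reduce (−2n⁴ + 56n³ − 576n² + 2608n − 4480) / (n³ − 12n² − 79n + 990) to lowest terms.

(−2n³ + 36n² − 216n + 448)/(n² − 2n − 99)

Repeated division with remainder:
  −2n⁴ + 56n³ − 576n² + 2608n − 4480 = (−2n + 32)(n³ − 12n² − 79n + 990) + (−350n² + 7116n − 36160)
  n³ − 12n² − 79n + 990 = (−(1/350)n − 729/30625)(−350n² + 7116n − 36160) + (−(395811/30625)n + 791622/6125)
  −350n² + 7116n − 36160 = ((10718750/395811)n − 110740000/395811)(−(395811/30625)n + 791622/6125) + (0)
Last nonzero remainder: −(395811/30625)n + 791622/6125. Dividing through by −395811/30625 gives the monic gcd n − 10.
Cancel n − 10 from numerator and denominator to get the reduced form.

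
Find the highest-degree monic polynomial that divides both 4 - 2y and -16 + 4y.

1

By polynomial division,
  -2y + 4 = (-1/2)(4y - 16) + (-4)
  4y - 16 = (-y + 4)(-4) + (0)
The last nonzero remainder is the constant -4, so the polynomials are coprime and gcd = 1.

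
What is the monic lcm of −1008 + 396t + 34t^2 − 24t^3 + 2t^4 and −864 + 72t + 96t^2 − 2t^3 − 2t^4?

By polynomial division,
  2t^4 − 24t^3 + 34t^2 + 396t − 1008 = (−1)(−2t^4 − 2t^3 + 96t^2 + 72t − 864) + (−26t^3 + 130t^2 + 468t − 1872)
  −2t^4 − 2t^3 + 96t^2 + 72t − 864 = ((1/13)t + 6/13)(−26t^3 + 130t^2 + 468t − 1872) + (0)
Last nonzero remainder: −26t^3 + 130t^2 + 468t − 1872. Dividing through by −26 gives the monic gcd t^3 − 5t^2 − 18t + 72.
Then lcm(f, g) = f·g / gcd(f, g); expanding and making the result monic gives the answer.

−3024 + 684t + 300t^2 − 55t^3 − 6t^4 + t^5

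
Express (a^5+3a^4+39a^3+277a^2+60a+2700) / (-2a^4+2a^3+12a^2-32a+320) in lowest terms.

(-a^3-4a^2-33a-270)/(2a^2-32)

Apply the Euclidean algorithm:
  a^5+3a^4+39a^3+277a^2+60a+2700 = (-(1/2)a-2)(-2a^4+2a^3+12a^2-32a+320) + (49a^3+285a^2+156a+3340)
  -2a^4+2a^3+12a^2-32a+320 = (-(2/49)a+668/2401)(49a^3+285a^2+156a+3340) + (-(146280/2401)a^2+(146280/2401)a-1462800/2401)
  49a^3+285a^2+156a+3340 = (-(117649/146280)a-400967/73140)(-(146280/2401)a^2+(146280/2401)a-1462800/2401) + (0)
Last nonzero remainder: -(146280/2401)a^2+(146280/2401)a-1462800/2401. Dividing through by -146280/2401 gives the monic gcd a^2-a+10.
Cancel a^2-a+10 from numerator and denominator to get the reduced form.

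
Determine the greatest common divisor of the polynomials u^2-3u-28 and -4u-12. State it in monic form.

1

Euclidean algorithm in ℚ[u]:
  u^2-3u-28 = (-(1/4)u+3/2)(-4u-12) + (-10)
  -4u-12 = ((2/5)u+6/5)(-10) + (0)
The last nonzero remainder is the constant -10, so the polynomials are coprime and gcd = 1.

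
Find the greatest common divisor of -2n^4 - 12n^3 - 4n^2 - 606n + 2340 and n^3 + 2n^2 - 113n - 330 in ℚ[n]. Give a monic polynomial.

n + 10

Euclidean algorithm in ℚ[n]:
  -2n^4 - 12n^3 - 4n^2 - 606n + 2340 = (-2n - 8)(n^3 + 2n^2 - 113n - 330) + (-214n^2 - 2170n - 300)
  n^3 + 2n^2 - 113n - 330 = (-(1/214)n + 871/22898)(-214n^2 - 2170n - 300) + (-(364752/11449)n - 3647520/11449)
  -214n^2 - 2170n - 300 = ((1225043/182376)n + 57245/60792)(-(364752/11449)n - 3647520/11449) + (0)
Last nonzero remainder: -(364752/11449)n - 3647520/11449. Dividing through by -364752/11449 gives the monic gcd n + 10.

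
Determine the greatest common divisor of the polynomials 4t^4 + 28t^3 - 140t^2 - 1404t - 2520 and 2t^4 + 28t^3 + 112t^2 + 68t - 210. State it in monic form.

t^2 + 8t + 15

Repeated division with remainder:
  4t^4 + 28t^3 - 140t^2 - 1404t - 2520 = (2)(2t^4 + 28t^3 + 112t^2 + 68t - 210) + (-28t^3 - 364t^2 - 1540t - 2100)
  2t^4 + 28t^3 + 112t^2 + 68t - 210 = (-(1/14)t - 1/14)(-28t^3 - 364t^2 - 1540t - 2100) + (-24t^2 - 192t - 360)
  -28t^3 - 364t^2 - 1540t - 2100 = ((7/6)t + 35/6)(-24t^2 - 192t - 360) + (0)
Last nonzero remainder: -24t^2 - 192t - 360. Dividing through by -24 gives the monic gcd t^2 + 8t + 15.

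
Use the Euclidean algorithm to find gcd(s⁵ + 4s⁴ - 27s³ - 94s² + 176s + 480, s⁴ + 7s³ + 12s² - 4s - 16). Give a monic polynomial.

Apply the Euclidean algorithm:
  s⁵ + 4s⁴ - 27s³ - 94s² + 176s + 480 = (s - 3)(s⁴ + 7s³ + 12s² - 4s - 16) + (-18s³ - 54s² + 180s + 432)
  s⁴ + 7s³ + 12s² - 4s - 16 = (-(1/18)s - 2/9)(-18s³ - 54s² + 180s + 432) + (10s² + 60s + 80)
  -18s³ - 54s² + 180s + 432 = (-(9/5)s + 27/5)(10s² + 60s + 80) + (0)
Last nonzero remainder: 10s² + 60s + 80. Dividing through by 10 gives the monic gcd s² + 6s + 8.

s² + 6s + 8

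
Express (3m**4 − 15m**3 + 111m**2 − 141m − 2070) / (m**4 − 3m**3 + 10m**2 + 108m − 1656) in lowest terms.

Apply the Euclidean algorithm:
  3m**4 − 15m**3 + 111m**2 − 141m − 2070 = (3)(m**4 − 3m**3 + 10m**2 + 108m − 1656) + (−6m**3 + 81m**2 − 465m + 2898)
  m**4 − 3m**3 + 10m**2 + 108m − 1656 = (−(1/6)m − 7/4)(−6m**3 + 81m**2 − 465m + 2898) + ((297/4)m**2 − (891/4)m + 6831/2)
  −6m**3 + 81m**2 − 465m + 2898 = (−(8/99)m + 28/33)((297/4)m**2 − (891/4)m + 6831/2) + (0)
Last nonzero remainder: (297/4)m**2 − (891/4)m + 6831/2. Dividing through by 297/4 gives the monic gcd m**2 − 3m + 46.
Cancel m**2 − 3m + 46 from numerator and denominator to get the reduced form.

(3m**2 − 6m − 45)/(m**2 − 36)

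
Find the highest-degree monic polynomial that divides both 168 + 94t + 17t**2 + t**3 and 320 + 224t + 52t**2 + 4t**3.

Euclidean algorithm in ℚ[t]:
  t**3 + 17t**2 + 94t + 168 = (1/4)(4t**3 + 52t**2 + 224t + 320) + (4t**2 + 38t + 88)
  4t**3 + 52t**2 + 224t + 320 = (t + 7/2)(4t**2 + 38t + 88) + (3t + 12)
  4t**2 + 38t + 88 = ((4/3)t + 22/3)(3t + 12) + (0)
Last nonzero remainder: 3t + 12. Dividing through by 3 gives the monic gcd t + 4.

4 + t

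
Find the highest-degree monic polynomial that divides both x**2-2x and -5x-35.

1

Euclidean algorithm in ℚ[x]:
  x**2-2x = (-(1/5)x+9/5)(-5x-35) + (63)
  -5x-35 = (-(5/63)x-5/9)(63) + (0)
The last nonzero remainder is the constant 63, so the polynomials are coprime and gcd = 1.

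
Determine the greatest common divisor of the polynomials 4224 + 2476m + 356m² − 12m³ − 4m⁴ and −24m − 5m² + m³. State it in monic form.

Repeated division with remainder:
  −4m⁴ − 12m³ + 356m² + 2476m + 4224 = (−4m − 32)(m³ − 5m² − 24m) + (100m² + 1708m + 4224)
  m³ − 5m² − 24m = ((1/100)m − 138/625)(100m² + 1708m + 4224) + ((194304/625)m + 582912/625)
  100m² + 1708m + 4224 = ((15625/48576)m + 625/138)((194304/625)m + 582912/625) + (0)
Last nonzero remainder: (194304/625)m + 582912/625. Dividing through by 194304/625 gives the monic gcd m + 3.

3 + m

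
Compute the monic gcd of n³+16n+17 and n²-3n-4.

By polynomial division,
  n³+16n+17 = (n+3)(n²-3n-4) + (29n+29)
  n²-3n-4 = ((1/29)n-4/29)(29n+29) + (0)
Last nonzero remainder: 29n+29. Dividing through by 29 gives the monic gcd n+1.

n+1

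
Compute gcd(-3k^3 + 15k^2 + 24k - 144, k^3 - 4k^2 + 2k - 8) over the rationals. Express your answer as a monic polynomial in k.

k - 4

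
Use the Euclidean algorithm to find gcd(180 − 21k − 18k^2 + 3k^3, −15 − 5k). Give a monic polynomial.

Apply the Euclidean algorithm:
  3k^3 − 18k^2 − 21k + 180 = (−(3/5)k^2 + (27/5)k − 12)(−5k − 15) + (0)
Last nonzero remainder: −5k − 15. Dividing through by −5 gives the monic gcd k + 3.

3 + k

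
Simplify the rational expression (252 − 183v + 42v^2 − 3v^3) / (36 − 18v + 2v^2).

(−84 + 33v − 3v^2)/(−12 + 2v)

By polynomial division,
  −3v^3 + 42v^2 − 183v + 252 = (−(3/2)v + 15/2)(2v^2 − 18v + 36) + (6v − 18)
  2v^2 − 18v + 36 = ((1/3)v − 2)(6v − 18) + (0)
Last nonzero remainder: 6v − 18. Dividing through by 6 gives the monic gcd v − 3.
Cancel v − 3 from numerator and denominator to get the reduced form.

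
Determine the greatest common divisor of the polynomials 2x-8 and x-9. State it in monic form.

1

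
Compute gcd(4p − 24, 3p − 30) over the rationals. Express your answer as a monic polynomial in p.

Euclidean algorithm in ℚ[p]:
  4p − 24 = (4/3)(3p − 30) + (16)
  3p − 30 = ((3/16)p − 15/8)(16) + (0)
The last nonzero remainder is the constant 16, so the polynomials are coprime and gcd = 1.

1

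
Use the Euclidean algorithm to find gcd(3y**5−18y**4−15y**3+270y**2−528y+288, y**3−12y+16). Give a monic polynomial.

y**2+2y−8

Euclidean algorithm in ℚ[y]:
  3y**5−18y**4−15y**3+270y**2−528y+288 = (3y**2−18y+21)(y**3−12y+16) + (6y**2+12y−48)
  y**3−12y+16 = ((1/6)y−1/3)(6y**2+12y−48) + (0)
Last nonzero remainder: 6y**2+12y−48. Dividing through by 6 gives the monic gcd y**2+2y−8.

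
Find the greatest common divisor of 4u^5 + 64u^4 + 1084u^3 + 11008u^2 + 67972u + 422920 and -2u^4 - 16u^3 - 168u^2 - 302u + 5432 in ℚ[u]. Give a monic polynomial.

u^2 + 5u + 97

By polynomial division,
  4u^5 + 64u^4 + 1084u^3 + 11008u^2 + 67972u + 422920 = (-2u - 16)(-2u^4 - 16u^3 - 168u^2 - 302u + 5432) + (492u^3 + 7716u^2 + 74004u + 509832)
  -2u^4 - 16u^3 - 168u^2 - 302u + 5432 = (-(1/246)u + 105/3362)(492u^3 + 7716u^2 + 74004u + 509832) + (-(181804/1681)u^2 - (909020/1681)u - 17634988/1681)
  492u^3 + 7716u^2 + 74004u + 509832 = (-(206763/45451)u - 2208834/45451)(-(181804/1681)u^2 - (909020/1681)u - 17634988/1681) + (0)
Last nonzero remainder: -(181804/1681)u^2 - (909020/1681)u - 17634988/1681. Dividing through by -181804/1681 gives the monic gcd u^2 + 5u + 97.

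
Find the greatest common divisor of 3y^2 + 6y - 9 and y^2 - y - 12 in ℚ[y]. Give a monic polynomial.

y + 3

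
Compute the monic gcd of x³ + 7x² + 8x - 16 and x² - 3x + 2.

x - 1

Repeated division with remainder:
  x³ + 7x² + 8x - 16 = (x + 10)(x² - 3x + 2) + (36x - 36)
  x² - 3x + 2 = ((1/36)x - 1/18)(36x - 36) + (0)
Last nonzero remainder: 36x - 36. Dividing through by 36 gives the monic gcd x - 1.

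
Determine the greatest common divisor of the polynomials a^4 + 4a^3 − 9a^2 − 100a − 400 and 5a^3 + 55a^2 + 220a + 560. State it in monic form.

By polynomial division,
  a^4 + 4a^3 − 9a^2 − 100a − 400 = ((1/5)a − 7/5)(5a^3 + 55a^2 + 220a + 560) + (24a^2 + 96a + 384)
  5a^3 + 55a^2 + 220a + 560 = ((5/24)a + 35/24)(24a^2 + 96a + 384) + (0)
Last nonzero remainder: 24a^2 + 96a + 384. Dividing through by 24 gives the monic gcd a^2 + 4a + 16.

a^2 + 4a + 16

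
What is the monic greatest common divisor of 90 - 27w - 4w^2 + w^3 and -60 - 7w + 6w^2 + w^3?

-15 + 2w + w^2

Euclidean algorithm in ℚ[w]:
  w^3 - 4w^2 - 27w + 90 = (w^3 + 6w^2 - 7w - 60) + (-10w^2 - 20w + 150)
  w^3 + 6w^2 - 7w - 60 = (-(1/10)w - 2/5)(-10w^2 - 20w + 150) + (0)
Last nonzero remainder: -10w^2 - 20w + 150. Dividing through by -10 gives the monic gcd w^2 + 2w - 15.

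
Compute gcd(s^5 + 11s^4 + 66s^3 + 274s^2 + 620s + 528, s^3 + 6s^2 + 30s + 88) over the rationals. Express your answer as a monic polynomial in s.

Repeated division with remainder:
  s^5 + 11s^4 + 66s^3 + 274s^2 + 620s + 528 = (s^2 + 5s + 6)(s^3 + 6s^2 + 30s + 88) + (0)
The last nonzero remainder s^3 + 6s^2 + 30s + 88 is already monic.

s^3 + 6s^2 + 30s + 88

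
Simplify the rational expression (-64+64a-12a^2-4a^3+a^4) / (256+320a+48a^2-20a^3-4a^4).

(-4+4a-a^2)/(16+20a+4a^2)

Apply the Euclidean algorithm:
  a^4-4a^3-12a^2+64a-64 = (-1/4)(-4a^4-20a^3+48a^2+320a+256) + (-9a^3+144a)
  -4a^4-20a^3+48a^2+320a+256 = ((4/9)a+20/9)(-9a^3+144a) + (-16a^2+256)
  -9a^3+144a = ((9/16)a)(-16a^2+256) + (0)
Last nonzero remainder: -16a^2+256. Dividing through by -16 gives the monic gcd a^2-16.
Cancel a^2-16 from numerator and denominator to get the reduced form.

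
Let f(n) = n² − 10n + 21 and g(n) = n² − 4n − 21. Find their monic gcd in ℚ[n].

n − 7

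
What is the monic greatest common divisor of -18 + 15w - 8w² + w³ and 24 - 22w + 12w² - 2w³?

3 - 2w + w²

Repeated division with remainder:
  w³ - 8w² + 15w - 18 = (-1/2)(-2w³ + 12w² - 22w + 24) + (-2w² + 4w - 6)
  -2w³ + 12w² - 22w + 24 = (w - 4)(-2w² + 4w - 6) + (0)
Last nonzero remainder: -2w² + 4w - 6. Dividing through by -2 gives the monic gcd w² - 2w + 3.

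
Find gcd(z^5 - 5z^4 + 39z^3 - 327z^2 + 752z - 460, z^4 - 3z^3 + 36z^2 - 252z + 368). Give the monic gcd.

Repeated division with remainder:
  z^5 - 5z^4 + 39z^3 - 327z^2 + 752z - 460 = (z - 2)(z^4 - 3z^3 + 36z^2 - 252z + 368) + (-3z^3 - 3z^2 - 120z + 276)
  z^4 - 3z^3 + 36z^2 - 252z + 368 = (-(1/3)z + 4/3)(-3z^3 - 3z^2 - 120z + 276) + (0)
Last nonzero remainder: -3z^3 - 3z^2 - 120z + 276. Dividing through by -3 gives the monic gcd z^3 + z^2 + 40z - 92.

z^3 + z^2 + 40z - 92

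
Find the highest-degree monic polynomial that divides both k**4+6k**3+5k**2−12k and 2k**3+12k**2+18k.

k**2+3k

Apply the Euclidean algorithm:
  k**4+6k**3+5k**2−12k = ((1/2)k)(2k**3+12k**2+18k) + (−4k**2−12k)
  2k**3+12k**2+18k = (−(1/2)k−3/2)(−4k**2−12k) + (0)
Last nonzero remainder: −4k**2−12k. Dividing through by −4 gives the monic gcd k**2+3k.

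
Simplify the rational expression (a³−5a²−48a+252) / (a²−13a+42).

(a²+a−42)/(a−7)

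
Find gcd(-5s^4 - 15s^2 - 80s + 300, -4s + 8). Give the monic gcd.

s - 2

Apply the Euclidean algorithm:
  -5s^4 - 15s^2 - 80s + 300 = ((5/4)s^3 + (5/2)s^2 + (35/4)s + 75/2)(-4s + 8) + (0)
Last nonzero remainder: -4s + 8. Dividing through by -4 gives the monic gcd s - 2.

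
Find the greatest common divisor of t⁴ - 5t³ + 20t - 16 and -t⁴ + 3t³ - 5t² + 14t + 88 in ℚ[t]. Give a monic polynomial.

By polynomial division,
  t⁴ - 5t³ + 20t - 16 = (-1)(-t⁴ + 3t³ - 5t² + 14t + 88) + (-2t³ - 5t² + 34t + 72)
  -t⁴ + 3t³ - 5t² + 14t + 88 = ((1/2)t - 11/4)(-2t³ - 5t² + 34t + 72) + (-(143/4)t² + (143/2)t + 286)
  -2t³ - 5t² + 34t + 72 = ((8/143)t + 36/143)(-(143/4)t² + (143/2)t + 286) + (0)
Last nonzero remainder: -(143/4)t² + (143/2)t + 286. Dividing through by -143/4 gives the monic gcd t² - 2t - 8.

t² - 2t - 8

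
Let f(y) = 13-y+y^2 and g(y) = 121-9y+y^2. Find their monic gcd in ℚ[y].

Euclidean algorithm in ℚ[y]:
  y^2-y+13 = (y^2-9y+121) + (8y-108)
  y^2-9y+121 = ((1/8)y+9/16)(8y-108) + (727/4)
  8y-108 = ((32/727)y-432/727)(727/4) + (0)
The last nonzero remainder is the constant 727/4, so the polynomials are coprime and gcd = 1.

1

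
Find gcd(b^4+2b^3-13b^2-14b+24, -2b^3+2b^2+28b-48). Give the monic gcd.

b^2+b-12

Apply the Euclidean algorithm:
  b^4+2b^3-13b^2-14b+24 = (-(1/2)b-3/2)(-2b^3+2b^2+28b-48) + (4b^2+4b-48)
  -2b^3+2b^2+28b-48 = (-(1/2)b+1)(4b^2+4b-48) + (0)
Last nonzero remainder: 4b^2+4b-48. Dividing through by 4 gives the monic gcd b^2+b-12.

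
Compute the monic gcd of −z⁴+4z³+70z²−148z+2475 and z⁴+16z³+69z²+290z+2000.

z²−2z+25

Apply the Euclidean algorithm:
  −z⁴+4z³+70z²−148z+2475 = (−1)(z⁴+16z³+69z²+290z+2000) + (20z³+139z²+142z+4475)
  z⁴+16z³+69z²+290z+2000 = ((1/20)z+181/400)(20z³+139z²+142z+4475) + (−(399/400)z²+(399/200)z−399/16)
  20z³+139z²+142z+4475 = (−(8000/399)z−71600/399)(−(399/400)z²+(399/200)z−399/16) + (0)
Last nonzero remainder: −(399/400)z²+(399/200)z−399/16. Dividing through by −399/400 gives the monic gcd z²−2z+25.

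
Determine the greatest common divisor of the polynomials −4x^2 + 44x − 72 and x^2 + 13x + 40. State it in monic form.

1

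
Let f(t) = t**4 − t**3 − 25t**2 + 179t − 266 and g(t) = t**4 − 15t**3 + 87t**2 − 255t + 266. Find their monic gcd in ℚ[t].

Apply the Euclidean algorithm:
  t**4 − t**3 − 25t**2 + 179t − 266 = (t**4 − 15t**3 + 87t**2 − 255t + 266) + (14t**3 − 112t**2 + 434t − 532)
  t**4 − 15t**3 + 87t**2 − 255t + 266 = ((1/14)t − 1/2)(14t**3 − 112t**2 + 434t − 532) + (0)
Last nonzero remainder: 14t**3 − 112t**2 + 434t − 532. Dividing through by 14 gives the monic gcd t**3 − 8t**2 + 31t − 38.

t**3 − 8t**2 + 31t − 38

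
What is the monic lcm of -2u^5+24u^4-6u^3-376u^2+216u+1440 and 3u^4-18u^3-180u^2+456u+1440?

Repeated division with remainder:
  -2u^5+24u^4-6u^3-376u^2+216u+1440 = (-(2/3)u+4)(3u^4-18u^3-180u^2+456u+1440) + (-54u^3+648u^2-648u-4320)
  3u^4-18u^3-180u^2+456u+1440 = (-(1/18)u-1/3)(-54u^3+648u^2-648u-4320) + (0)
Last nonzero remainder: -54u^3+648u^2-648u-4320. Dividing through by -54 gives the monic gcd u^3-12u^2+12u+80.
Then lcm(f, g) = f·g / gcd(f, g); expanding and making the result monic gives the answer.

u^6-6u^5-69u^4+206u^3+1020u^2-1368u-4320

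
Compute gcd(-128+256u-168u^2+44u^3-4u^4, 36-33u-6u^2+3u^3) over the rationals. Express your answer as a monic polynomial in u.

Apply the Euclidean algorithm:
  -4u^4+44u^3-168u^2+256u-128 = (-(4/3)u+12)(3u^3-6u^2-33u+36) + (-140u^2+700u-560)
  3u^3-6u^2-33u+36 = (-(3/140)u-9/140)(-140u^2+700u-560) + (0)
Last nonzero remainder: -140u^2+700u-560. Dividing through by -140 gives the monic gcd u^2-5u+4.

4-5u+u^2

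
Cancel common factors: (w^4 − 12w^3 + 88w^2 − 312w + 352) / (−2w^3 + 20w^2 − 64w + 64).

(−w^2 + 6w − 44)/(2w − 8)

By polynomial division,
  w^4 − 12w^3 + 88w^2 − 312w + 352 = (−(1/2)w + 1)(−2w^3 + 20w^2 − 64w + 64) + (36w^2 − 216w + 288)
  −2w^3 + 20w^2 − 64w + 64 = (−(1/18)w + 2/9)(36w^2 − 216w + 288) + (0)
Last nonzero remainder: 36w^2 − 216w + 288. Dividing through by 36 gives the monic gcd w^2 − 6w + 8.
Cancel w^2 − 6w + 8 from numerator and denominator to get the reduced form.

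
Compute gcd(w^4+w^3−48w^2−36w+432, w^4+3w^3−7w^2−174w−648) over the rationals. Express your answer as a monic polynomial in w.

w^2−2w−24

Euclidean algorithm in ℚ[w]:
  w^4+w^3−48w^2−36w+432 = (w^4+3w^3−7w^2−174w−648) + (−2w^3−41w^2+138w+1080)
  w^4+3w^3−7w^2−174w−648 = (−(1/2)w+35/4)(−2w^3−41w^2+138w+1080) + ((1683/4)w^2−(1683/2)w−10098)
  −2w^3−41w^2+138w+1080 = (−(8/1683)w−20/187)((1683/4)w^2−(1683/2)w−10098) + (0)
Last nonzero remainder: (1683/4)w^2−(1683/2)w−10098. Dividing through by 1683/4 gives the monic gcd w^2−2w−24.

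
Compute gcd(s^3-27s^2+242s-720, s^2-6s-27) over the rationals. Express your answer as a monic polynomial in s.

Euclidean algorithm in ℚ[s]:
  s^3-27s^2+242s-720 = (s-21)(s^2-6s-27) + (143s-1287)
  s^2-6s-27 = ((1/143)s+3/143)(143s-1287) + (0)
Last nonzero remainder: 143s-1287. Dividing through by 143 gives the monic gcd s-9.

s-9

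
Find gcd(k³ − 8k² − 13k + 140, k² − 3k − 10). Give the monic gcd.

k − 5

Apply the Euclidean algorithm:
  k³ − 8k² − 13k + 140 = (k − 5)(k² − 3k − 10) + (−18k + 90)
  k² − 3k − 10 = (−(1/18)k − 1/9)(−18k + 90) + (0)
Last nonzero remainder: −18k + 90. Dividing through by −18 gives the monic gcd k − 5.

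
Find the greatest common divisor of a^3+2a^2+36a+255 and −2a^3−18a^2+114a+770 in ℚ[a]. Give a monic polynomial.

a+5

Apply the Euclidean algorithm:
  a^3+2a^2+36a+255 = (−1/2)(−2a^3−18a^2+114a+770) + (−7a^2+93a+640)
  −2a^3−18a^2+114a+770 = ((2/7)a+312/49)(−7a^2+93a+640) + (−(32390/49)a−161950/49)
  −7a^2+93a+640 = ((343/32390)a−3136/16195)(−(32390/49)a−161950/49) + (0)
Last nonzero remainder: −(32390/49)a−161950/49. Dividing through by −32390/49 gives the monic gcd a+5.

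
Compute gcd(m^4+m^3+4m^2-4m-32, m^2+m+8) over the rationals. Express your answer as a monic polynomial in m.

m^2+m+8

Repeated division with remainder:
  m^4+m^3+4m^2-4m-32 = (m^2-4)(m^2+m+8) + (0)
The last nonzero remainder m^2+m+8 is already monic.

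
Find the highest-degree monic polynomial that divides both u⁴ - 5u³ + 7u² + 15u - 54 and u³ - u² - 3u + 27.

Repeated division with remainder:
  u⁴ - 5u³ + 7u² + 15u - 54 = (u - 4)(u³ - u² - 3u + 27) + (6u² - 24u + 54)
  u³ - u² - 3u + 27 = ((1/6)u + 1/2)(6u² - 24u + 54) + (0)
Last nonzero remainder: 6u² - 24u + 54. Dividing through by 6 gives the monic gcd u² - 4u + 9.

u² - 4u + 9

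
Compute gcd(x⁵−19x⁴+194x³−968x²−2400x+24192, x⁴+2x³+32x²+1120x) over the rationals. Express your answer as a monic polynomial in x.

x²−8x+112

Apply the Euclidean algorithm:
  x⁵−19x⁴+194x³−968x²−2400x+24192 = (x−21)(x⁴+2x³+32x²+1120x) + (204x³−1416x²+21120x+24192)
  x⁴+2x³+32x²+1120x = ((1/204)x+38/867)(204x³−1416x²+21120x+24192) + (−(2736/289)x²+(21888/289)x−306432/289)
  204x³−1416x²+21120x+24192 = (−(4913/228)x−867/38)(−(2736/289)x²+(21888/289)x−306432/289) + (0)
Last nonzero remainder: −(2736/289)x²+(21888/289)x−306432/289. Dividing through by −2736/289 gives the monic gcd x²−8x+112.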